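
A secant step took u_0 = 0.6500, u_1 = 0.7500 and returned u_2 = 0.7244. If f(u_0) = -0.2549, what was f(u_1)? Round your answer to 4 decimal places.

The secant line through (0.6500, -0.2549) and (0.7500, f(u_1)) crosses zero at u_2 = 0.7244.
So (0.6500, -0.2549), (0.7500, f(u_1)), (0.7244, 0) are collinear:
f(u_1) = -0.2549 · (0.7500 − 0.7244) / (0.6500 − 0.7244) = -0.2549 · (0.025600)/(-0.074400) = 0.087708

0.0877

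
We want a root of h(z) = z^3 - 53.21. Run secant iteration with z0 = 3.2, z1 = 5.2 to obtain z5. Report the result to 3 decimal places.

3.761

h(3.2) = -20.44200, h(5.2) = 87.39800
z2 = 5.20000 − 87.39800·(5.20000 − 3.20000) / (87.39800 − (-20.44200)) = 5.20000 − (174.79600)/(107.84000) = 3.57912
h(3.57912) = -7.36122
z3 = 3.57912 − (-7.36122)·(3.57912 − 5.20000) / (-7.36122 − 87.39800) = 3.57912 − (11.93168)/(-94.75922) = 3.70503
h(3.70503) = -2.35002
z4 = 3.70503 − (-2.35002)·(3.70503 − 3.57912) / (-2.35002 − (-7.36122)) = 3.70503 − (-0.29590)/(5.01121) = 3.76408
h(3.76408) = 0.12067
z5 = 3.76408 − 0.12067·(3.76408 − 3.70503) / (0.12067 − (-2.35002)) = 3.76408 − (0.00713)/(2.47068) = 3.76120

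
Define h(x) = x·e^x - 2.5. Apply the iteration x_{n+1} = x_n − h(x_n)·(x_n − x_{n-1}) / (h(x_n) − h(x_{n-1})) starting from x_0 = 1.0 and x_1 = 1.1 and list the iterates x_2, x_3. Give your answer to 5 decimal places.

h(1.0) = 0.2182818, h(1.1) = 0.8045826
x_2 = 1.1000000 − 0.8045826·(1.1000000 − 1.0000000) / (0.8045826 − 0.2182818) = 1.1000000 − (0.0804583)/(0.5863008) = 0.9627697
h(0.9627697) = 0.0214359
x_3 = 0.9627697 − 0.0214359·(0.9627697 − 1.1000000) / (0.0214359 − 0.8045826) = 0.9627697 − (-0.0029417)/(-0.7831467) = 0.9590134

0.96277, 0.95901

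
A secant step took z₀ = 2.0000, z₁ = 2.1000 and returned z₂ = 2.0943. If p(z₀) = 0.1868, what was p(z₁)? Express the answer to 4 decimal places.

The secant line through (2.0000, 0.1868) and (2.1000, p(z₁)) crosses zero at z₂ = 2.0943.
So (2.0000, 0.1868), (2.1000, p(z₁)), (2.0943, 0) are collinear:
p(z₁) = 0.1868 · (2.1000 − 2.0943) / (2.0000 − 2.0943) = 0.1868 · (0.005700)/(-0.094300) = -0.011291

-0.0113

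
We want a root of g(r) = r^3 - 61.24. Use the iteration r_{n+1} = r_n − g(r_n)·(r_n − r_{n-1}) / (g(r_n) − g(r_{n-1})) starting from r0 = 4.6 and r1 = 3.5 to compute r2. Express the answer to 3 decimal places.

3.871

g(4.6) = 36.09600, g(3.5) = -18.36500
r2 = 3.50000 − (-18.36500)·(3.50000 − 4.60000) / (-18.36500 − 36.09600) = 3.50000 − (20.20150)/(-54.46100) = 3.87094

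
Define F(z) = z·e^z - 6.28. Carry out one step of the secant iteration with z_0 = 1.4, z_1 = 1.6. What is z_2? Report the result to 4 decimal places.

F(1.4) = -0.602720, F(1.6) = 1.644852
z_2 = 1.600000 − 1.644852·(1.600000 − 1.400000) / (1.644852 − (-0.602720)) = 1.600000 − (0.328970)/(2.247572) = 1.453633

1.4536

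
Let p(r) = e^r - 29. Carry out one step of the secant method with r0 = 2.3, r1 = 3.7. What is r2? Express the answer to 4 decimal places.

3.1741

p(2.3) = -19.025818, p(3.7) = 11.447304
r2 = 3.700000 − 11.447304·(3.700000 − 2.300000) / (11.447304 − (-19.025818)) = 3.700000 − (16.026226)/(30.473122) = 3.174087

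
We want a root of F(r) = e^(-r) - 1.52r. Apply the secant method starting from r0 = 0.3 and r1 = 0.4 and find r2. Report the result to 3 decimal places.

F(0.3) = 0.28482, F(0.4) = 0.06232
r2 = 0.40000 − 0.06232·(0.40000 − 0.30000) / (0.06232 − 0.28482) = 0.40000 − (0.00623)/(-0.22250) = 0.42801

0.428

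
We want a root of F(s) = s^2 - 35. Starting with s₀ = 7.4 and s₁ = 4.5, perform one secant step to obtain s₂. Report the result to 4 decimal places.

5.7395

F(7.4) = 19.760000, F(4.5) = -14.750000
s₂ = 4.500000 − (-14.750000)·(4.500000 − 7.400000) / (-14.750000 − 19.760000) = 4.500000 − (42.775000)/(-34.510000) = 5.739496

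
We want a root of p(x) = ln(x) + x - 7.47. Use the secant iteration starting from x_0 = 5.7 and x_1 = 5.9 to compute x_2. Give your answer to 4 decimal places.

5.7252

p(5.7) = -0.029534, p(5.9) = 0.204952
x_2 = 5.900000 − 0.204952·(5.900000 − 5.700000) / (0.204952 − (-0.029534)) = 5.900000 − (0.040990)/(0.234486) = 5.725190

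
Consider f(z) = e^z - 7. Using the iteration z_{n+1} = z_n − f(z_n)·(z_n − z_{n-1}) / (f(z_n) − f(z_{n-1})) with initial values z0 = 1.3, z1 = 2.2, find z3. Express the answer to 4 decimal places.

f(1.3) = -3.330703, f(2.2) = 2.025013
z2 = 2.200000 − 2.025013·(2.200000 − 1.300000) / (2.025013 − (-3.330703)) = 2.200000 − (1.822512)/(5.355717) = 1.859707
f(1.859707) = -0.578144
z3 = 1.859707 − (-0.578144)·(1.859707 − 2.200000) / (-0.578144 − 2.025013) = 1.859707 − (0.196738)/(-2.603158) = 1.935284

1.9353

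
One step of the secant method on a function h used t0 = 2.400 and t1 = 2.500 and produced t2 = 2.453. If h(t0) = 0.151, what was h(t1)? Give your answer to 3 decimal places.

The secant line through (2.400, 0.151) and (2.500, h(t1)) crosses zero at t2 = 2.453.
So (2.400, 0.151), (2.500, h(t1)), (2.453, 0) are collinear:
h(t1) = 0.151 · (2.500 − 2.453) / (2.400 − 2.453) = 0.151 · (0.04700)/(-0.05300) = -0.13391

-0.134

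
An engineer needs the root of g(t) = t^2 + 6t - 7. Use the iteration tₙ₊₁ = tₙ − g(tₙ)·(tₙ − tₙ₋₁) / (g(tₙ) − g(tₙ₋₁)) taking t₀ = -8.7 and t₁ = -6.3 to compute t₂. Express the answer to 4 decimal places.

-6.8678

g(-8.7) = 16.490000, g(-6.3) = -5.110000
t₂ = -6.300000 − (-5.110000)·(-6.300000 − (-8.700000)) / (-5.110000 − 16.490000) = -6.300000 − (-12.264000)/(-21.600000) = -6.867778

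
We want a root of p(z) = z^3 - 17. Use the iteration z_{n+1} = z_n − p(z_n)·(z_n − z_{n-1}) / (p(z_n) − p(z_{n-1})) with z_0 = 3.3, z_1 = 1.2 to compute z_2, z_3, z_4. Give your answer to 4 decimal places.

p(3.3) = 18.937000, p(1.2) = -15.272000
z_2 = 1.200000 − (-15.272000)·(1.200000 − 3.300000) / (-15.272000 − 18.937000) = 1.200000 − (32.071200)/(-34.209000) = 2.137508
p(2.137508) = -7.233858
z_3 = 2.137508 − (-7.233858)·(2.137508 − 1.200000) / (-7.233858 − (-15.272000)) = 2.137508 − (-6.781797)/(8.038142) = 2.981210
p(2.981210) = 9.495834
z_4 = 2.981210 − 9.495834·(2.981210 − 2.137508) / (9.495834 − (-7.233858)) = 2.981210 − (8.011654)/(16.729691) = 2.502321

2.1375, 2.9812, 2.5023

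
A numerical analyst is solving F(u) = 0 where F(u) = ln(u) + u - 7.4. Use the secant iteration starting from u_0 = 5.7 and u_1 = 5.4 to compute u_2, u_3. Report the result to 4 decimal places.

F(5.7) = 0.040466, F(5.4) = -0.313601
u_2 = 5.400000 − (-0.313601)·(5.400000 − 5.700000) / (-0.313601 − 0.040466) = 5.400000 − (0.094080)/(-0.354067) = 5.665713
F(5.665713) = 0.000146
u_3 = 5.665713 − 0.000146·(5.665713 − 5.400000) / (0.000146 − (-0.313601)) = 5.665713 − (0.000039)/(0.313747) = 5.665590

5.6657, 5.6656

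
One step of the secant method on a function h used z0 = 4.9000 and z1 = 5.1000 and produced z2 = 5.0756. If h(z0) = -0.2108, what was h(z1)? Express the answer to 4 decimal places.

0.0293

The secant line through (4.9000, -0.2108) and (5.1000, h(z1)) crosses zero at z2 = 5.0756.
So (4.9000, -0.2108), (5.1000, h(z1)), (5.0756, 0) are collinear:
h(z1) = -0.2108 · (5.1000 − 5.0756) / (4.9000 − 5.0756) = -0.2108 · (0.024400)/(-0.175600) = 0.029291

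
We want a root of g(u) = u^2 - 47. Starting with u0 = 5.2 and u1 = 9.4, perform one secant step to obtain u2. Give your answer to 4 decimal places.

6.5671

g(5.2) = -19.960000, g(9.4) = 41.360000
u2 = 9.400000 − 41.360000·(9.400000 − 5.200000) / (41.360000 − (-19.960000)) = 9.400000 − (173.712000)/(61.320000) = 6.567123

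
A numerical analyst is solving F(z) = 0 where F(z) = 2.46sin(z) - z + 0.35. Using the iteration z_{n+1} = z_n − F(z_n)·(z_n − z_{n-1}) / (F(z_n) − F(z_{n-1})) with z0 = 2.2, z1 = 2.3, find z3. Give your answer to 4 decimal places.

2.2555

F(2.2) = 0.138901, F(2.3) = -0.115565
z2 = 2.300000 − (-0.115565)·(2.300000 − 2.200000) / (-0.115565 − 0.138901) = 2.300000 − (-0.011557)/(-0.254466) = 2.254585
F(2.254585) = 0.002369
z3 = 2.254585 − 0.002369·(2.254585 − 2.300000) / (0.002369 − (-0.115565)) = 2.254585 − (-0.000108)/(0.117934) = 2.255498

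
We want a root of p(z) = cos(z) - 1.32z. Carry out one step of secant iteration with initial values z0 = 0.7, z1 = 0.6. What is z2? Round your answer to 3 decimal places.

p(0.7) = -0.15916, p(0.6) = 0.03334
z2 = 0.60000 − 0.03334·(0.60000 − 0.70000) / (0.03334 − (-0.15916)) = 0.60000 − (-0.00333)/(0.19249) = 0.61732

0.617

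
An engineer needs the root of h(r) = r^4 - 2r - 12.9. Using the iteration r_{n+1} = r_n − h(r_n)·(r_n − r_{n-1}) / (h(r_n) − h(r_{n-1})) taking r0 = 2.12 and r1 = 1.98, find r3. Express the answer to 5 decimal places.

2.02944

h(2.12) = 3.0596314, h(1.98) = -1.4904638
r2 = 1.9800000 − (-1.4904638)·(1.9800000 − 2.1200000) / (-1.4904638 − 3.0596314) = 1.9800000 − (0.2086649)/(-4.5500952) = 2.0258595
h(2.0258595) = -0.1080281
r3 = 2.0258595 − (-0.1080281)·(2.0258595 − 1.9800000) / (-0.1080281 − (-1.4904638)) = 2.0258595 − (-0.0049541)/(1.3824357) = 2.0294431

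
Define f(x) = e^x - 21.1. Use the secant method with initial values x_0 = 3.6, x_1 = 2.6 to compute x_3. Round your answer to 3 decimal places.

f(3.6) = 15.49823, f(2.6) = -7.63626
x_2 = 2.60000 − (-7.63626)·(2.60000 − 3.60000) / (-7.63626 − 15.49823) = 2.60000 − (7.63626)/(-23.13450) = 2.93008
f(2.93008) = -2.37085
x_3 = 2.93008 − (-2.37085)·(2.93008 − 2.60000) / (-2.37085 − (-7.63626)) = 2.93008 − (-0.78257)/(5.26541) = 3.07871

3.079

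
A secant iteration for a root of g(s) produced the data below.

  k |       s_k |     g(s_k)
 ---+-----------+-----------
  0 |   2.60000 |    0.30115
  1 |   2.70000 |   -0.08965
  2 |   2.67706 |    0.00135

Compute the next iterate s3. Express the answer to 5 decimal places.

s3 = 2.67706 − 0.00135·(2.67706 − 2.70000) / (0.00135 − (-0.08965))
   = 2.67706 − (-0.0000310)/(0.0910000) = 2.6774003

2.67740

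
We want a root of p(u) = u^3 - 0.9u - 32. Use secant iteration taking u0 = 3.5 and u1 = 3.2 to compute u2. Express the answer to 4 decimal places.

3.2644

p(3.5) = 7.725000, p(3.2) = -2.112000
u2 = 3.200000 − (-2.112000)·(3.200000 − 3.500000) / (-2.112000 − 7.725000) = 3.200000 − (0.633600)/(-9.837000) = 3.264410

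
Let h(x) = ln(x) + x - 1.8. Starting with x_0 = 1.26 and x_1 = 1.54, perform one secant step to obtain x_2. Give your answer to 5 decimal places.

h(1.26) = -0.3088883, h(1.54) = 0.1717824
x_2 = 1.5400000 − 0.1717824·(1.5400000 − 1.2600000) / (0.1717824 − (-0.3088883)) = 1.5400000 − (0.0480991)/(0.4806707) = 1.4399334

1.43993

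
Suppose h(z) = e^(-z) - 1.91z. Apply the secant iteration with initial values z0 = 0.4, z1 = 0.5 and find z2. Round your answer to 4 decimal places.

h(0.4) = -0.093680, h(0.5) = -0.348469
z2 = 0.500000 − (-0.348469)·(0.500000 − 0.400000) / (-0.348469 − (-0.093680)) = 0.500000 − (-0.034847)/(-0.254789) = 0.363232

0.3632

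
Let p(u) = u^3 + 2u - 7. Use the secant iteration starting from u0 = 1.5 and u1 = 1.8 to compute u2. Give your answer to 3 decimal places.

p(1.5) = -0.62500, p(1.8) = 2.43200
u2 = 1.80000 − 2.43200·(1.80000 − 1.50000) / (2.43200 − (-0.62500)) = 1.80000 − (0.72960)/(3.05700) = 1.56133

1.561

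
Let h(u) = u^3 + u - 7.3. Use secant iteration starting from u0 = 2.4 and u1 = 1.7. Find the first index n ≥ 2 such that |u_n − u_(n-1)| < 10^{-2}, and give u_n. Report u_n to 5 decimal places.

h(2.4) = 8.9240000, h(1.7) = -0.6870000
u2 = 1.7000000 − (-0.6870000)·(-0.7000000)/(-9.6110000) = 1.7500364;  |Δ| = 0.0500364
h(1.7500364) = -0.1902540
u3 = 1.7500364 − (-0.1902540)·(0.0500364)/(0.4967460) = 1.7692004;  |Δ| = 0.0191640
h(1.7692004) = 0.0069215
u4 = 1.7692004 − 0.0069215·(0.0191640)/(0.1971755) = 1.7685277;  |Δ| = 0.0006727
|u4 − u3| = 0.0006727 < 10^{-2}

n = 4, u_n = 1.76853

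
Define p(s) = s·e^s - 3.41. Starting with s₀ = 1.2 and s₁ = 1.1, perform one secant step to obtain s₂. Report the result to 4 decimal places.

p(1.2) = 0.574140, p(1.1) = -0.105417
s₂ = 1.100000 − (-0.105417)·(1.100000 − 1.200000) / (-0.105417 − 0.574140) = 1.100000 − (0.010542)/(-0.679558) = 1.115513

1.1155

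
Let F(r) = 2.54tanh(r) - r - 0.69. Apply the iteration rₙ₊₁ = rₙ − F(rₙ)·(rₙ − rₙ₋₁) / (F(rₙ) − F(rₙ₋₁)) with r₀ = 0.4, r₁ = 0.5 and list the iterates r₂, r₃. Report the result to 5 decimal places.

F(0.4) = -0.1249296, F(0.5) = -0.0162224
r₂ = 0.5000000 − (-0.0162224)·(0.5000000 − 0.4000000) / (-0.0162224 − (-0.1249296)) = 0.5000000 − (-0.0016222)/(0.1087072) = 0.5149230
F(0.5149230) = -0.0015419
r₃ = 0.5149230 − (-0.0015419)·(0.5149230 − 0.5000000) / (-0.0015419 − (-0.0162224)) = 0.5149230 − (-0.0000230)/(0.0146805) = 0.5164904

0.51492, 0.51649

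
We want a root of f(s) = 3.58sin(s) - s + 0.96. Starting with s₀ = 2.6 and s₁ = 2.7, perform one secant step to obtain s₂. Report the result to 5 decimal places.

2.64946

f(2.6) = 0.2054949, f(2.7) = -0.2099800
s₂ = 2.7000000 − (-0.2099800)·(2.7000000 − 2.6000000) / (-0.2099800 − 0.2054949) = 2.7000000 − (-0.0209980)/(-0.4154749) = 2.6494602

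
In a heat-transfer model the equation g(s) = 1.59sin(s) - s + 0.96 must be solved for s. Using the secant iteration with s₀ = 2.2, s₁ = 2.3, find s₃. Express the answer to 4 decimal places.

2.2233

g(2.2) = 0.045509, g(2.3) = -0.154329
s₂ = 2.300000 − (-0.154329)·(2.300000 − 2.200000) / (-0.154329 − 0.045509) = 2.300000 − (-0.015433)/(-0.199838) = 2.222773
g(2.222773) = 0.001096
s₃ = 2.222773 − 0.001096·(2.222773 − 2.300000) / (0.001096 − (-0.154329)) = 2.222773 − (-0.000085)/(0.155424) = 2.223317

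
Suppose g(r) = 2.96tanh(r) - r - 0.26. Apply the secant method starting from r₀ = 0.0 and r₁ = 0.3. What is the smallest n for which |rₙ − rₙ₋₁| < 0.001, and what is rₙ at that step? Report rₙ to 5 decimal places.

n = 4, rₙ = 0.13385

g(0.0) = -0.2600000, g(0.3) = 0.3022853
r₂ = 0.3000000 − 0.3022853·(0.3000000)/(0.5622853) = 0.1387196;  |Δ| = 0.1612804
g(0.1387196) = 0.0092767
r₃ = 0.1387196 − 0.0092767·(-0.1612804)/(-0.2930086) = 0.1336134;  |Δ| = 0.0051062
g(0.1336134) = -0.0004545
r₄ = 0.1336134 − (-0.0004545)·(-0.0051062)/(-0.0097313) = 0.1338519;  |Δ| = 0.0002385
|r₄ − r₃| = 0.0002385 < 0.001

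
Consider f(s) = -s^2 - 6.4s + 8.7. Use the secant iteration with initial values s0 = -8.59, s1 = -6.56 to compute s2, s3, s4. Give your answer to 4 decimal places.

-7.4343, -7.5674, -7.5518

f(-8.59) = -10.112100, f(-6.56) = 7.650400
s2 = -6.560000 − 7.650400·(-6.560000 − (-8.590000)) / (7.650400 − (-10.112100)) = -6.560000 − (15.530312)/(17.762500) = -7.434331
f(-7.434331) = 1.010437
s3 = -7.434331 − 1.010437·(-7.434331 − (-6.560000)) / (1.010437 − 7.650400) = -7.434331 − (-0.883457)/(-6.639963) = -7.567383
f(-7.567383) = -0.134034
s4 = -7.567383 − (-0.134034)·(-7.567383 − (-7.434331)) / (-0.134034 − 1.010437) = -7.567383 − (0.017833)/(-1.144471) = -7.551801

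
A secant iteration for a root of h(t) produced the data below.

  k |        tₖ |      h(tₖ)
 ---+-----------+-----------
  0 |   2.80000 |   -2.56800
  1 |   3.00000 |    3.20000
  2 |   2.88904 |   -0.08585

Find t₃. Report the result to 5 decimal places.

2.89194

t₃ = 2.88904 − (-0.08585)·(2.88904 − 3.00000) / (-0.08585 − 3.20000)
   = 2.88904 − (0.0095259)/(-3.2858500) = 2.8919391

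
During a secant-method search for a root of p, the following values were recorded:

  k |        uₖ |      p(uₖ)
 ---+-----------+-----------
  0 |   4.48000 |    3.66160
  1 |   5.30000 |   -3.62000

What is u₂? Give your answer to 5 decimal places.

u₂ = 5.30000 − (-3.62000)·(5.30000 − 4.48000) / (-3.62000 − 3.66160)
   = 5.30000 − (-2.9684000)/(-7.2816000) = 4.8923423

4.89234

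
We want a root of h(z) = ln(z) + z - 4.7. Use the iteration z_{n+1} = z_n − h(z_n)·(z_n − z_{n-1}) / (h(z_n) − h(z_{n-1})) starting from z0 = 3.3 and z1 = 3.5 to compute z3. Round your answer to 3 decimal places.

3.459

h(3.3) = -0.20608, h(3.5) = 0.05276
z2 = 3.50000 − 0.05276·(3.50000 − 3.30000) / (0.05276 − (-0.20608)) = 3.50000 − (0.01055)/(0.25884) = 3.45923
h(3.45923) = 0.00028
z3 = 3.45923 − 0.00028·(3.45923 − 3.50000) / (0.00028 − 0.05276) = 3.45923 − (-0.00001)/(-0.05249) = 3.45902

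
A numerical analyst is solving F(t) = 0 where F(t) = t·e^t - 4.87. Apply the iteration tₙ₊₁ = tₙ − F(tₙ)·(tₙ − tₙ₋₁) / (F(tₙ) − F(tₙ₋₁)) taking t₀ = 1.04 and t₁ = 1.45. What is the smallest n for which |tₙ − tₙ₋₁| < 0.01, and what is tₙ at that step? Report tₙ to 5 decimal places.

F(1.04) = -1.9276143, F(1.45) = 1.3115160
t₂ = 1.4500000 − 1.3115160·(0.4100000)/(3.2391304) = 1.2839920;  |Δ| = 0.1660080
F(1.2839920) = -0.2334713
t₃ = 1.2839920 − (-0.2334713)·(-0.1660080)/(-1.5449874) = 1.3090784;  |Δ| = 0.0250864
F(1.3090784) = -0.0227977
t₄ = 1.3090784 − (-0.0227977)·(0.0250864)/(0.2106736) = 1.3117930;  |Δ| = 0.0027147
|t₄ − t₃| = 0.0027147 < 0.01

n = 4, tₙ = 1.31179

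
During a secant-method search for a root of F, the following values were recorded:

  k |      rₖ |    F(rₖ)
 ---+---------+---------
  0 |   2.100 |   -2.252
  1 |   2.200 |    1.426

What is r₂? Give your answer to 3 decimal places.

r₂ = 2.200 − 1.426·(2.200 − 2.100) / (1.426 − (-2.252))
   = 2.200 − (0.14260)/(3.67800) = 2.16123

2.161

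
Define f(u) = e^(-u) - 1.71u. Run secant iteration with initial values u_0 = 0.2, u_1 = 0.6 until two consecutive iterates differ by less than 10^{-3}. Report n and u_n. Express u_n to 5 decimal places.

n = 4, u_n = 0.39426

f(0.2) = 0.4767308, f(0.6) = -0.4771884
u_2 = 0.6000000 − (-0.4771884)·(0.4000000)/(-0.9539191) = 0.3999041;  |Δ| = 0.2000959
f(0.3999041) = -0.0134516
u_3 = 0.3999041 − (-0.0134516)·(-0.2000959)/(0.4637368) = 0.3940999;  |Δ| = 0.0058042
f(0.3940999) = 0.0003759
u_4 = 0.3940999 − 0.0003759·(-0.0058042)/(0.0138275) = 0.3942577;  |Δ| = 0.0001578
|u_4 − u_3| = 0.0001578 < 10^{-3}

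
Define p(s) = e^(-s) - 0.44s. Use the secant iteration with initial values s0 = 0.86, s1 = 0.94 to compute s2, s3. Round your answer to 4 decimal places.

p(0.86) = 0.044762, p(0.94) = -0.022972
s2 = 0.940000 − (-0.022972)·(0.940000 − 0.860000) / (-0.022972 − 0.044762) = 0.940000 − (-0.001838)/(-0.067734) = 0.912868
p(0.912868) = -0.000290
s3 = 0.912868 − (-0.000290)·(0.912868 − 0.940000) / (-0.000290 − (-0.022972)) = 0.912868 − (0.000008)/(0.022682) = 0.912521

0.9129, 0.9125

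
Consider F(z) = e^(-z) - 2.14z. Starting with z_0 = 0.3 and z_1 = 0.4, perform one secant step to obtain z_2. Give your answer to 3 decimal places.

0.335

F(0.3) = 0.09882, F(0.4) = -0.18568
z_2 = 0.40000 − (-0.18568)·(0.40000 − 0.30000) / (-0.18568 − 0.09882) = 0.40000 − (-0.01857)/(-0.28450) = 0.33473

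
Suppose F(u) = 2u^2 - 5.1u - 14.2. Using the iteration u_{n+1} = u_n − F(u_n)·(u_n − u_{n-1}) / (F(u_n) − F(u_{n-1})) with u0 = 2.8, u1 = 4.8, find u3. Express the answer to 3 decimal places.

F(2.8) = -12.80000, F(4.8) = 7.40000
u2 = 4.80000 − 7.40000·(4.80000 − 2.80000) / (7.40000 − (-12.80000)) = 4.80000 − (14.80000)/(20.20000) = 4.06733
F(4.06733) = -1.85707
u3 = 4.06733 − (-1.85707)·(4.06733 − 4.80000) / (-1.85707 − 7.40000) = 4.06733 − (1.36063)/(-9.25707) = 4.21431

4.214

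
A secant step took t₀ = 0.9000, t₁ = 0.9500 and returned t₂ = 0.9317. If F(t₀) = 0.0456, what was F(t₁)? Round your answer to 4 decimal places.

The secant line through (0.9000, 0.0456) and (0.9500, F(t₁)) crosses zero at t₂ = 0.9317.
So (0.9000, 0.0456), (0.9500, F(t₁)), (0.9317, 0) are collinear:
F(t₁) = 0.0456 · (0.9500 − 0.9317) / (0.9000 − 0.9317) = 0.0456 · (0.018300)/(-0.031700) = -0.026324

-0.0263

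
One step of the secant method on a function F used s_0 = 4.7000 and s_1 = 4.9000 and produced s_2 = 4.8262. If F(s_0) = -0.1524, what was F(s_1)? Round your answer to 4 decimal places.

0.0891

The secant line through (4.7000, -0.1524) and (4.9000, F(s_1)) crosses zero at s_2 = 4.8262.
So (4.7000, -0.1524), (4.9000, F(s_1)), (4.8262, 0) are collinear:
F(s_1) = -0.1524 · (4.9000 − 4.8262) / (4.7000 − 4.8262) = -0.1524 · (0.073800)/(-0.126200) = 0.089121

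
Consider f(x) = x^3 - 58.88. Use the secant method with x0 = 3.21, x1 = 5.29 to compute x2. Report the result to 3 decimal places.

f(3.21) = -25.80384, f(5.29) = 89.15589
x2 = 5.29000 − 89.15589·(5.29000 − 3.21000) / (89.15589 − (-25.80384)) = 5.29000 − (185.44425)/(114.95973) = 3.67688

3.677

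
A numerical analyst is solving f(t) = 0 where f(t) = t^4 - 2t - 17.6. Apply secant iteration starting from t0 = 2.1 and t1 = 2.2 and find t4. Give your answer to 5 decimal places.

f(2.1) = -2.3519000, f(2.2) = 1.4256000
t2 = 2.2000000 − 1.4256000·(2.2000000 − 2.1000000) / (1.4256000 − (-2.3519000)) = 2.2000000 − (0.1425600)/(3.7775000) = 2.1622608
f(2.1622608) = -0.0654222
t3 = 2.1622608 − (-0.0654222)·(2.1622608 − 2.2000000) / (-0.0654222 − 1.4256000) = 2.1622608 − (0.0024690)/(-1.4910222) = 2.1639167
f(2.1639167) = -0.0016966
t4 = 2.1639167 − (-0.0016966)·(2.1639167 − 2.1622608) / (-0.0016966 − (-0.0654222)) = 2.1639167 − (-0.0000028)/(0.0637256) = 2.1639607

2.16396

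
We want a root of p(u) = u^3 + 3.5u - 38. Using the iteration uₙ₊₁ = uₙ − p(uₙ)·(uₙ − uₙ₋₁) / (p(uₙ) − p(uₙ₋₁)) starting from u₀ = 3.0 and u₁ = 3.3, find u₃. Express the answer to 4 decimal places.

3.0162

p(3.0) = -0.500000, p(3.3) = 9.487000
u₂ = 3.300000 − 9.487000·(3.300000 − 3.000000) / (9.487000 − (-0.500000)) = 3.300000 − (2.846100)/(9.987000) = 3.015020
p(3.015020) = -0.039871
u₃ = 3.015020 − (-0.039871)·(3.015020 − 3.300000) / (-0.039871 − 9.487000) = 3.015020 − (0.011362)/(-9.526871) = 3.016212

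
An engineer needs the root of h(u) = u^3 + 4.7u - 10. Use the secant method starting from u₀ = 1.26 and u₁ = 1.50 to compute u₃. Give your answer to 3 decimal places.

1.462

h(1.26) = -2.07762, h(1.50) = 0.42500
u₂ = 1.50000 − 0.42500·(1.50000 − 1.26000) / (0.42500 − (-2.07762)) = 1.50000 − (0.10200)/(2.50262) = 1.45924
h(1.45924) = -0.03426
u₃ = 1.45924 − (-0.03426)·(1.45924 − 1.50000) / (-0.03426 − 0.42500) = 1.45924 − (0.00140)/(-0.45926) = 1.46228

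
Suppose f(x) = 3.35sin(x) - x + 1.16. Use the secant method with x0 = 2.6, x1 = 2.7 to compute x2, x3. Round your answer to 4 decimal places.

2.6726, 2.6730

f(2.6) = 0.286930, f(2.7) = -0.108277
x2 = 2.700000 − (-0.108277)·(2.700000 − 2.600000) / (-0.108277 − 0.286930) = 2.700000 − (-0.010828)/(-0.395207) = 2.672602
f(2.672602) = 0.001550
x3 = 2.672602 − 0.001550·(2.672602 − 2.700000) / (0.001550 − (-0.108277)) = 2.672602 − (-0.000042)/(0.109828) = 2.672989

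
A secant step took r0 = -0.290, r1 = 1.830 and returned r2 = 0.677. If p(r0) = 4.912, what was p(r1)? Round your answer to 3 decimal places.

The secant line through (-0.290, 4.912) and (1.830, p(r1)) crosses zero at r2 = 0.677.
So (-0.290, 4.912), (1.830, p(r1)), (0.677, 0) are collinear:
p(r1) = 4.912 · (1.830 − 0.677) / (-0.290 − 0.677) = 4.912 · (1.15300)/(-0.96700) = -5.85681

-5.857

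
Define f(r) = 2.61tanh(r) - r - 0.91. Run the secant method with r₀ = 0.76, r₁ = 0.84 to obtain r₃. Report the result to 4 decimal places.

0.7543

f(0.76) = 0.003211, f(0.84) = 0.039962
r₂ = 0.840000 − 0.039962·(0.840000 − 0.760000) / (0.039962 − 0.003211) = 0.840000 − (0.003197)/(0.036751) = 0.753011
f(0.753011) = -0.000593
r₃ = 0.753011 − (-0.000593)·(0.753011 − 0.840000) / (-0.000593 − 0.039962) = 0.753011 − (0.000052)/(-0.040555) = 0.754283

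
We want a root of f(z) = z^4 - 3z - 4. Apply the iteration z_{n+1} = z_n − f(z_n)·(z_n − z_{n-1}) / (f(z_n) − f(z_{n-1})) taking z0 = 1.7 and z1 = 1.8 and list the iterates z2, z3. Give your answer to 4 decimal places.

f(1.7) = -0.747900, f(1.8) = 1.097600
z2 = 1.800000 − 1.097600·(1.800000 − 1.700000) / (1.097600 − (-0.747900)) = 1.800000 − (0.109760)/(1.845500) = 1.740526
f(1.740526) = -0.044134
z3 = 1.740526 − (-0.044134)·(1.740526 − 1.800000) / (-0.044134 − 1.097600) = 1.740526 − (0.002625)/(-1.141734) = 1.742825

1.7405, 1.7428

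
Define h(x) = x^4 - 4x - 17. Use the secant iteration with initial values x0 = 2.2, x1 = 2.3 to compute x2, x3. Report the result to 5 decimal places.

2.25710, 2.25882

h(2.2) = -2.3744000, h(2.3) = 1.7841000
x2 = 2.3000000 − 1.7841000·(2.3000000 − 2.2000000) / (1.7841000 − (-2.3744000)) = 2.3000000 − (0.1784100)/(4.1585000) = 2.2570975
h(2.2570975) = -0.0745701
x3 = 2.2570975 − (-0.0745701)·(2.2570975 − 2.3000000) / (-0.0745701 − 1.7841000) = 2.2570975 − (0.0031992)/(-1.8586701) = 2.2588188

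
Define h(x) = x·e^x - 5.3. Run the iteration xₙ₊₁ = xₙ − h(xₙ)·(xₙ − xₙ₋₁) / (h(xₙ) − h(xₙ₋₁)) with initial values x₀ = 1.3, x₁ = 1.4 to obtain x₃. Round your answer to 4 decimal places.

h(1.3) = -0.529914, h(1.4) = 0.377280
x₂ = 1.400000 − 0.377280·(1.400000 − 1.300000) / (0.377280 − (-0.529914)) = 1.400000 − (0.037728)/(0.907194) = 1.358412
h(1.358412) = -0.015758
x₃ = 1.358412 − (-0.015758)·(1.358412 − 1.400000) / (-0.015758 − 0.377280) = 1.358412 − (0.000655)/(-0.393038) = 1.360080

1.3601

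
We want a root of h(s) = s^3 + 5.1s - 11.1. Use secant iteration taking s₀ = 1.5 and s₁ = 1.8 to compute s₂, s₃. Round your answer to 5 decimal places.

h(1.5) = -0.0750000, h(1.8) = 3.9120000
s₂ = 1.8000000 − 3.9120000·(1.8000000 − 1.5000000) / (3.9120000 − (-0.0750000)) = 1.8000000 − (1.1736000)/(3.9870000) = 1.5056433
h(1.5056433) = -0.0079829
s₃ = 1.5056433 − (-0.0079829)·(1.5056433 − 1.8000000) / (-0.0079829 − 3.9120000) = 1.5056433 − (0.0023498)/(-3.9199829) = 1.5062428

1.50564, 1.50624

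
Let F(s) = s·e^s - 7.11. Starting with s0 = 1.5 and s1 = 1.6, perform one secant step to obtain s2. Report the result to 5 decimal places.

1.53223

F(1.5) = -0.3874664, F(1.6) = 0.8148519
s2 = 1.6000000 − 0.8148519·(1.6000000 − 1.5000000) / (0.8148519 − (-0.3874664)) = 1.6000000 − (0.0814852)/(1.2023183) = 1.5322266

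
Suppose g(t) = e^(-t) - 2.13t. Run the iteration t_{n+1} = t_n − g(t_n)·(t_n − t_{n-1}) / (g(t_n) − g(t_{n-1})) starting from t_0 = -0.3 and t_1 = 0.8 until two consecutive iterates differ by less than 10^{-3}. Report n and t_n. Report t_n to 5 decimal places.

n = 5, t_n = 0.33563

g(-0.3) = 1.9888588, g(0.8) = -1.2546710
t_2 = 0.8000000 − (-1.2546710)·(1.1000000)/(-3.2435298) = 0.3744950;  |Δ| = 0.4255050
g(0.3744950) = -0.1100379
t_3 = 0.3744950 − (-0.1100379)·(-0.4255050)/(1.1446331) = 0.3335896;  |Δ| = 0.0409054
g(0.3335896) = 0.0058019
t_4 = 0.3335896 − 0.0058019·(-0.0409054)/(0.1158398) = 0.3356384;  |Δ| = 0.0020488
g(0.3356384) = -0.0000281
t_5 = 0.3356384 − (-0.0000281)·(0.0020488)/(-0.0058300) = 0.3356285;  |Δ| = 0.0000099
|t_5 − t_4| = 0.0000099 < 10^{-3}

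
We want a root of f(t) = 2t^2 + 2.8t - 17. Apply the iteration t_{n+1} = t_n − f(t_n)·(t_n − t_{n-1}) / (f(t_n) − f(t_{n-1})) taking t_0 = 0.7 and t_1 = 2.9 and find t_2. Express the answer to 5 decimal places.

f(0.7) = -14.0600000, f(2.9) = 7.9400000
t_2 = 2.9000000 − 7.9400000·(2.9000000 − 0.7000000) / (7.9400000 − (-14.0600000)) = 2.9000000 − (17.4680000)/(22.0000000) = 2.1060000

2.10600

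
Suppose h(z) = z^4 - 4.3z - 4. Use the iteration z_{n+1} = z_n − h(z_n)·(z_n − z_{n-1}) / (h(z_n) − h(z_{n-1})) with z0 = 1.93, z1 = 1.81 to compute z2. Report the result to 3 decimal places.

1.858

h(1.93) = 1.57588, h(1.81) = -1.05017
z2 = 1.81000 − (-1.05017)·(1.81000 − 1.93000) / (-1.05017 − 1.57588) = 1.81000 − (0.12602)/(-2.62605) = 1.85799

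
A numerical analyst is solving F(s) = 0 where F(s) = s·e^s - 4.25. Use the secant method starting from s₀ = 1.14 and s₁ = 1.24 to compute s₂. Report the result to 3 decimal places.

F(1.14) = -0.68548, F(1.24) = 0.03496
s₂ = 1.24000 − 0.03496·(1.24000 − 1.14000) / (0.03496 − (-0.68548)) = 1.24000 − (0.00350)/(0.72044) = 1.23515

1.235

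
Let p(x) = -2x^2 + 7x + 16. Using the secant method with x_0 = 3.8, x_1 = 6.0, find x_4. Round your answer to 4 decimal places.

p(3.8) = 13.720000, p(6.0) = -14.000000
x_2 = 6.000000 − (-14.000000)·(6.000000 − 3.800000) / (-14.000000 − 13.720000) = 6.000000 − (-30.800000)/(-27.720000) = 4.888889
p(4.888889) = 2.419753
x_3 = 4.888889 − 2.419753·(4.888889 − 6.000000) / (2.419753 − (-14.000000)) = 4.888889 − (-2.688615)/(16.419753) = 5.052632
p(5.052632) = 0.310249
x_4 = 5.052632 − 0.310249·(5.052632 − 4.888889) / (0.310249 − 2.419753) = 5.052632 − (0.050801)/(-2.109504) = 5.076714

5.0767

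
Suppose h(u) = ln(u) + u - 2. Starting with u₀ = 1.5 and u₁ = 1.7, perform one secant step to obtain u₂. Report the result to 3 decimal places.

1.558

h(1.5) = -0.09453, h(1.7) = 0.23063
u₂ = 1.70000 − 0.23063·(1.70000 − 1.50000) / (0.23063 − (-0.09453)) = 1.70000 − (0.04613)/(0.32516) = 1.55815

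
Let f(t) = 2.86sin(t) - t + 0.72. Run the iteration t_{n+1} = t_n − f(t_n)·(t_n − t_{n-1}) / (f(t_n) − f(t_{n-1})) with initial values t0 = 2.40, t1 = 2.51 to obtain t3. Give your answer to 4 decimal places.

2.4791

f(2.40) = 0.251825, f(2.51) = -0.101368
t2 = 2.510000 − (-0.101368)·(2.510000 − 2.400000) / (-0.101368 − 0.251825) = 2.510000 − (-0.011150)/(-0.353192) = 2.478430
f(2.478430) = 0.002222
t3 = 2.478430 − 0.002222·(2.478430 − 2.510000) / (0.002222 − (-0.101368)) = 2.478430 − (-0.000070)/(0.103590) = 2.479107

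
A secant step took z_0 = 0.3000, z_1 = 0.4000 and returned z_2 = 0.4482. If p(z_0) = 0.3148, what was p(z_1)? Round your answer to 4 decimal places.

0.1024

The secant line through (0.3000, 0.3148) and (0.4000, p(z_1)) crosses zero at z_2 = 0.4482.
So (0.3000, 0.3148), (0.4000, p(z_1)), (0.4482, 0) are collinear:
p(z_1) = 0.3148 · (0.4000 − 0.4482) / (0.3000 − 0.4482) = 0.3148 · (-0.048200)/(-0.148200) = 0.102384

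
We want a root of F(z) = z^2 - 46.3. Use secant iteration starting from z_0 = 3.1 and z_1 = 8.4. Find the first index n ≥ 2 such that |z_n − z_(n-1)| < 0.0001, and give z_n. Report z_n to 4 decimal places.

F(3.1) = -36.690000, F(8.4) = 24.260000
z_2 = 8.400000 − 24.260000·(5.300000)/(60.950000) = 6.290435;  |Δ| = 2.109565
F(6.290435) = -6.730430
z_3 = 6.290435 − (-6.730430)·(-2.109565)/(-30.990430) = 6.748585;  |Δ| = 0.458151
F(6.748585) = -0.756596
z_4 = 6.748585 − (-0.756596)·(0.458151)/(5.973834) = 6.806611;  |Δ| = 0.058026
F(6.806611) = 0.029951
z_5 = 6.806611 − 0.029951·(0.058026)/(0.786548) = 6.804401;  |Δ| = 0.002210
F(6.804401) = -0.000123
z_6 = 6.804401 − (-0.000123)·(-0.002210)/(-0.030075) = 6.804410;  |Δ| = 0.000009
|z_6 − z_5| = 0.000009 < 0.0001

n = 6, z_n = 6.8044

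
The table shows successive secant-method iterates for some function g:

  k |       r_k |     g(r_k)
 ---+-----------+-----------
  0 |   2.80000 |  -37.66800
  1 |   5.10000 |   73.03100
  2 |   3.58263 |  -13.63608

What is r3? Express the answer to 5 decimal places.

r3 = 3.58263 − (-13.63608)·(3.58263 − 5.10000) / (-13.63608 − 73.03100)
   = 3.58263 − (20.6909787)/(-86.6670800) = 3.8213709

3.82137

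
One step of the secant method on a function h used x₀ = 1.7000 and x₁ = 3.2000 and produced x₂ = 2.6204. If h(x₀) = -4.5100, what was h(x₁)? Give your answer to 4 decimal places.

2.8401

The secant line through (1.7000, -4.5100) and (3.2000, h(x₁)) crosses zero at x₂ = 2.6204.
So (1.7000, -4.5100), (3.2000, h(x₁)), (2.6204, 0) are collinear:
h(x₁) = -4.5100 · (3.2000 − 2.6204) / (1.7000 − 2.6204) = -4.5100 · (0.579600)/(-0.920400) = 2.840065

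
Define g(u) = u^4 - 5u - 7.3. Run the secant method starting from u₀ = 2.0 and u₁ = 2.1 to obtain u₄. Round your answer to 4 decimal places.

g(2.0) = -1.300000, g(2.1) = 1.648100
u₂ = 2.100000 − 1.648100·(2.100000 − 2.000000) / (1.648100 − (-1.300000)) = 2.100000 − (0.164810)/(2.948100) = 2.044096
g(2.044096) = -0.062046
u₃ = 2.044096 − (-0.062046)·(2.044096 − 2.100000) / (-0.062046 − 1.648100) = 2.044096 − (0.003469)/(-1.710146) = 2.046124
g(2.046124) = -0.002792
u₄ = 2.046124 − (-0.002792)·(2.046124 − 2.044096) / (-0.002792 − (-0.062046)) = 2.046124 − (-0.000006)/(0.059254) = 2.046220

2.0462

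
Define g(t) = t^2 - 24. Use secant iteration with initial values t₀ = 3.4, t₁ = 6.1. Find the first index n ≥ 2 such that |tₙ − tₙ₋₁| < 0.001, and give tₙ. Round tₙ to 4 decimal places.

g(3.4) = -12.440000, g(6.1) = 13.210000
t₂ = 6.100000 − 13.210000·(2.700000)/(25.650000) = 4.709474;  |Δ| = 1.390526
g(4.709474) = -1.820858
t₃ = 4.709474 − (-1.820858)·(-1.390526)/(-15.030858) = 4.877924;  |Δ| = 0.168450
g(4.877924) = -0.205859
t₄ = 4.877924 − (-0.205859)·(0.168450)/(1.614999) = 4.899396;  |Δ| = 0.021472
g(4.899396) = 0.004078
t₅ = 4.899396 − 0.004078·(0.021472)/(0.209937) = 4.898979;  |Δ| = 0.000417
|t₅ − t₄| = 0.000417 < 0.001

n = 5, tₙ = 4.8990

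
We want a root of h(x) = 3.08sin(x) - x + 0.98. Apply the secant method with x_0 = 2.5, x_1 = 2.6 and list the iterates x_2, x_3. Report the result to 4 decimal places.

h(2.5) = 0.323294, h(2.6) = -0.032256
x_2 = 2.600000 − (-0.032256)·(2.600000 − 2.500000) / (-0.032256 − 0.323294) = 2.600000 − (-0.003226)/(-0.355550) = 2.590928
h(2.590928) = 0.000694
x_3 = 2.590928 − 0.000694·(2.590928 − 2.600000) / (0.000694 − (-0.032256)) = 2.590928 − (-0.000006)/(0.032950) = 2.591119

2.5909, 2.5911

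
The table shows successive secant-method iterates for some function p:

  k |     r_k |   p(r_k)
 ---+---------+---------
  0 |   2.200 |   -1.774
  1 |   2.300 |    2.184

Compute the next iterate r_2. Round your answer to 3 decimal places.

r_2 = 2.300 − 2.184·(2.300 − 2.200) / (2.184 − (-1.774))
   = 2.300 − (0.21840)/(3.95800) = 2.24482

2.245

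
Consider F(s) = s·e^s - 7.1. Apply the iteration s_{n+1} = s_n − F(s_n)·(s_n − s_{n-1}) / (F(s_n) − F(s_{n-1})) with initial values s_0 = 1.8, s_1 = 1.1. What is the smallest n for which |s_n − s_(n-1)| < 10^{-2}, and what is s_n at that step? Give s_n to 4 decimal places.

n = 5, s_n = 1.5329

F(1.8) = 3.789365, F(1.1) = -3.795417
s_2 = 1.100000 − (-3.795417)·(-0.700000)/(-7.584783) = 1.450279;  |Δ| = 0.350279
F(1.450279) = -0.915567
s_3 = 1.450279 − (-0.915567)·(0.350279)/(2.879851) = 1.561641;  |Δ| = 0.111361
F(1.561641) = 0.343770
s_4 = 1.561641 − 0.343770·(0.111361)/(1.259337) = 1.531241;  |Δ| = 0.030399
F(1.531241) = -0.019672
s_5 = 1.531241 − (-0.019672)·(-0.030399)/(-0.363442) = 1.532887;  |Δ| = 0.001645
|s_5 − s_4| = 0.001645 < 10^{-2}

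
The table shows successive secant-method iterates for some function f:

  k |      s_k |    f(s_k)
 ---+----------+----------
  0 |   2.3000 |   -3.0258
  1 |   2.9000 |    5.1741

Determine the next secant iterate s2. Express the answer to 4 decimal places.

s2 = 2.9000 − 5.1741·(2.9000 − 2.3000) / (5.1741 − (-3.0258))
   = 2.9000 − (3.104460)/(8.199900) = 2.521403

2.5214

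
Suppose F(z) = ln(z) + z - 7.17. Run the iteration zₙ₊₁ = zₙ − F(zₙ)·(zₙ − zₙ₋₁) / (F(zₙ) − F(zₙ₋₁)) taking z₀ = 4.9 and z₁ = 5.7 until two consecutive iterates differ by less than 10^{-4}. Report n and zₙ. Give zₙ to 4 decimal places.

n = 4, zₙ = 5.4706

F(4.9) = -0.680765, F(5.7) = 0.270466
z₂ = 5.700000 − 0.270466·(0.800000)/(0.951231) = 5.472534;  |Δ| = 0.227466
F(5.472534) = 0.002275
z₃ = 5.472534 − 0.002275·(-0.227466)/(-0.268191) = 5.470604;  |Δ| = 0.001930
F(5.470604) = -0.000007
z₄ = 5.470604 − (-0.000007)·(-0.001930)/(-0.002283) = 5.470610;  |Δ| = 0.000006
|z₄ − z₃| = 0.000006 < 10^{-4}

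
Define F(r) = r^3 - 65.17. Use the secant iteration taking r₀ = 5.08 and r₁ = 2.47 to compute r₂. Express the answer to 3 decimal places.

3.597

F(5.08) = 65.92651, F(2.47) = -50.10078
r₂ = 2.47000 − (-50.10078)·(2.47000 − 5.08000) / (-50.10078 − 65.92651) = 2.47000 − (130.76303)/(-116.02729) = 3.59700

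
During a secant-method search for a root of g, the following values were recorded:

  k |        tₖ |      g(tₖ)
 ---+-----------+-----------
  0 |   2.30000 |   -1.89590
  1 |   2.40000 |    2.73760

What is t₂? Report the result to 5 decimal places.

2.34092

t₂ = 2.40000 − 2.73760·(2.40000 − 2.30000) / (2.73760 − (-1.89590))
   = 2.40000 − (0.2737600)/(4.6335000) = 2.3409172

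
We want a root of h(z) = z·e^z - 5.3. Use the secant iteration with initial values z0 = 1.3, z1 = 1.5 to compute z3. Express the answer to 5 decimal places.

1.35957

h(1.3) = -0.5299143, h(1.5) = 1.4225336
z2 = 1.5000000 − 1.4225336·(1.5000000 − 1.3000000) / (1.4225336 − (-0.5299143)) = 1.5000000 − (0.2845067)/(1.9524479) = 1.3542820
h(1.3542820) = -0.0535403
z3 = 1.3542820 − (-0.0535403)·(1.3542820 − 1.5000000) / (-0.0535403 − 1.4225336) = 1.3542820 − (0.0078018)/(-1.4760739) = 1.3595675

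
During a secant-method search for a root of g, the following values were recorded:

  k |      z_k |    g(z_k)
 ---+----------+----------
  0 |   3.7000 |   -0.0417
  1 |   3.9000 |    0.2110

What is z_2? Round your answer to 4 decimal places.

z_2 = 3.9000 − 0.2110·(3.9000 − 3.7000) / (0.2110 − (-0.0417))
   = 3.9000 − (0.042200)/(0.252700) = 3.733004

3.7330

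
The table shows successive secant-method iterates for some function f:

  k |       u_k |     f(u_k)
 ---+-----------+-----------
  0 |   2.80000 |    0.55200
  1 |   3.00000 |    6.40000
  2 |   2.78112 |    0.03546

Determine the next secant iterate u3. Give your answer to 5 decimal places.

2.77990

u3 = 2.78112 − 0.03546·(2.78112 − 3.00000) / (0.03546 − 6.40000)
   = 2.78112 − (-0.0077615)/(-6.3645400) = 2.7799005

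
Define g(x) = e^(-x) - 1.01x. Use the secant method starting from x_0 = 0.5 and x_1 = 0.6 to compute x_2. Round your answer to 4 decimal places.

0.5640

g(0.5) = 0.101531, g(0.6) = -0.057188
x_2 = 0.600000 − (-0.057188)·(0.600000 − 0.500000) / (-0.057188 − 0.101531) = 0.600000 − (-0.005719)/(-0.158719) = 0.563969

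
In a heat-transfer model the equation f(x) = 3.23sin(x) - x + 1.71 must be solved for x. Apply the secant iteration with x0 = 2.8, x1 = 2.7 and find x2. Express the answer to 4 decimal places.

2.7980

f(2.8) = -0.007988, f(2.7) = 0.390437
x2 = 2.700000 − 0.390437·(2.700000 − 2.800000) / (0.390437 − (-0.007988)) = 2.700000 − (-0.039044)/(0.398425) = 2.797995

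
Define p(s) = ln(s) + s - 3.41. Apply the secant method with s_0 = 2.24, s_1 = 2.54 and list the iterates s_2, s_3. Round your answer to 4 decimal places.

2.4962, 2.4955

p(2.24) = -0.363524, p(2.54) = 0.062164
s_2 = 2.540000 − 0.062164·(2.540000 − 2.240000) / (0.062164 − (-0.363524)) = 2.540000 − (0.018649)/(0.425688) = 2.496190
p(2.496190) = 0.000956
s_3 = 2.496190 − 0.000956·(2.496190 − 2.540000) / (0.000956 − 0.062164) = 2.496190 − (-0.000042)/(-0.061208) = 2.495506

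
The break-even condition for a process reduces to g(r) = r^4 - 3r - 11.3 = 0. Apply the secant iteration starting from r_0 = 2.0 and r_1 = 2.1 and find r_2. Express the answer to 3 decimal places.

g(2.0) = -1.30000, g(2.1) = 1.84810
r_2 = 2.10000 − 1.84810·(2.10000 − 2.00000) / (1.84810 − (-1.30000)) = 2.10000 − (0.18481)/(3.14810) = 2.04129

2.041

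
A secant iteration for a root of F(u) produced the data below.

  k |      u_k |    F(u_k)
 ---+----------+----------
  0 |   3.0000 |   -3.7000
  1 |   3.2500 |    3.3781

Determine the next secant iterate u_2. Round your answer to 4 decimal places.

u_2 = 3.2500 − 3.3781·(3.2500 − 3.0000) / (3.3781 − (-3.7000))
   = 3.2500 − (0.844525)/(7.078100) = 3.130685

3.1307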